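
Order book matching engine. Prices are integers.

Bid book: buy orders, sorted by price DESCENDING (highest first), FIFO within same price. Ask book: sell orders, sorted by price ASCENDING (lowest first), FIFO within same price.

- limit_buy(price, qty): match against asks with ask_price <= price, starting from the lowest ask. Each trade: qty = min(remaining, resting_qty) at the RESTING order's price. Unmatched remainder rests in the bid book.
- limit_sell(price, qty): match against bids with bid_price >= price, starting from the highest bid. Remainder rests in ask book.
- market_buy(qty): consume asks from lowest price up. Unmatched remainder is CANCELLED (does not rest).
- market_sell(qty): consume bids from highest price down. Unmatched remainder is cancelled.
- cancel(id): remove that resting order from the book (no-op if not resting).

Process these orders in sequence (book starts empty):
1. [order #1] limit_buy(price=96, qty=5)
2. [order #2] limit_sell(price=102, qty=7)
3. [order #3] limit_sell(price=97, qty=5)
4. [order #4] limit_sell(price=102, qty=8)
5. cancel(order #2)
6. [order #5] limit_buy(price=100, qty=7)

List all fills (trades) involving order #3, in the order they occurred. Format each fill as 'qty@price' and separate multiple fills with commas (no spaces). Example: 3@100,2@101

Answer: 5@97

Derivation:
After op 1 [order #1] limit_buy(price=96, qty=5): fills=none; bids=[#1:5@96] asks=[-]
After op 2 [order #2] limit_sell(price=102, qty=7): fills=none; bids=[#1:5@96] asks=[#2:7@102]
After op 3 [order #3] limit_sell(price=97, qty=5): fills=none; bids=[#1:5@96] asks=[#3:5@97 #2:7@102]
After op 4 [order #4] limit_sell(price=102, qty=8): fills=none; bids=[#1:5@96] asks=[#3:5@97 #2:7@102 #4:8@102]
After op 5 cancel(order #2): fills=none; bids=[#1:5@96] asks=[#3:5@97 #4:8@102]
After op 6 [order #5] limit_buy(price=100, qty=7): fills=#5x#3:5@97; bids=[#5:2@100 #1:5@96] asks=[#4:8@102]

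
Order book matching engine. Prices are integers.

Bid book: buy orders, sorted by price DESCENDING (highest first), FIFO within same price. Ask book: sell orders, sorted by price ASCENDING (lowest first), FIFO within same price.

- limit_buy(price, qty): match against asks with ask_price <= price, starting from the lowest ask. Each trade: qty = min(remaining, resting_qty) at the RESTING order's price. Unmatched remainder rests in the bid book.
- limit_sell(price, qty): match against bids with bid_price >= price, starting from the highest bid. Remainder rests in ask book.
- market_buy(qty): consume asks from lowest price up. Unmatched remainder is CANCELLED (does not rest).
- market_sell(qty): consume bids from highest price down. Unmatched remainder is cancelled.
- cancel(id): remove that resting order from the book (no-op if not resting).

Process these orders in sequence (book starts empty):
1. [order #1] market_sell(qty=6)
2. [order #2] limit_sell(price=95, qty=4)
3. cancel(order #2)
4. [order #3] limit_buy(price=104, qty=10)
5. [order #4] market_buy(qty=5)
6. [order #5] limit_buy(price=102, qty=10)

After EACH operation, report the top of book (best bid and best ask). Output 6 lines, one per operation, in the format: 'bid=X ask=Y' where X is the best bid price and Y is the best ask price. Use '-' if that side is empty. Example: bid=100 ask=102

Answer: bid=- ask=-
bid=- ask=95
bid=- ask=-
bid=104 ask=-
bid=104 ask=-
bid=104 ask=-

Derivation:
After op 1 [order #1] market_sell(qty=6): fills=none; bids=[-] asks=[-]
After op 2 [order #2] limit_sell(price=95, qty=4): fills=none; bids=[-] asks=[#2:4@95]
After op 3 cancel(order #2): fills=none; bids=[-] asks=[-]
After op 4 [order #3] limit_buy(price=104, qty=10): fills=none; bids=[#3:10@104] asks=[-]
After op 5 [order #4] market_buy(qty=5): fills=none; bids=[#3:10@104] asks=[-]
After op 6 [order #5] limit_buy(price=102, qty=10): fills=none; bids=[#3:10@104 #5:10@102] asks=[-]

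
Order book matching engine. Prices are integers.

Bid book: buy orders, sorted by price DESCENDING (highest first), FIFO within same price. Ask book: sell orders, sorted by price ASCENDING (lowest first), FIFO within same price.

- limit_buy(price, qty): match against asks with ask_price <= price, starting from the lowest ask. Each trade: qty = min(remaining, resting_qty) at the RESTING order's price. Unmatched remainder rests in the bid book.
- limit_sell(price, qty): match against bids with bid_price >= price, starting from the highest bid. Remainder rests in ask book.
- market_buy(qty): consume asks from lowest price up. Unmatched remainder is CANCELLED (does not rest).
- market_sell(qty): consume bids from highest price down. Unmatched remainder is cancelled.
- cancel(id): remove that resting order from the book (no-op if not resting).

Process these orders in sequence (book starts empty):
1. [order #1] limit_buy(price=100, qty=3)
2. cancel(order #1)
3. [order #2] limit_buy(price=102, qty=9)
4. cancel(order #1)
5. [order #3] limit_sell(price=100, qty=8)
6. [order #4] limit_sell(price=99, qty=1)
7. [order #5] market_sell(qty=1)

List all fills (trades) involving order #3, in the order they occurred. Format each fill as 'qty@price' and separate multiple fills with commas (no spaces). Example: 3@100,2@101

After op 1 [order #1] limit_buy(price=100, qty=3): fills=none; bids=[#1:3@100] asks=[-]
After op 2 cancel(order #1): fills=none; bids=[-] asks=[-]
After op 3 [order #2] limit_buy(price=102, qty=9): fills=none; bids=[#2:9@102] asks=[-]
After op 4 cancel(order #1): fills=none; bids=[#2:9@102] asks=[-]
After op 5 [order #3] limit_sell(price=100, qty=8): fills=#2x#3:8@102; bids=[#2:1@102] asks=[-]
After op 6 [order #4] limit_sell(price=99, qty=1): fills=#2x#4:1@102; bids=[-] asks=[-]
After op 7 [order #5] market_sell(qty=1): fills=none; bids=[-] asks=[-]

Answer: 8@102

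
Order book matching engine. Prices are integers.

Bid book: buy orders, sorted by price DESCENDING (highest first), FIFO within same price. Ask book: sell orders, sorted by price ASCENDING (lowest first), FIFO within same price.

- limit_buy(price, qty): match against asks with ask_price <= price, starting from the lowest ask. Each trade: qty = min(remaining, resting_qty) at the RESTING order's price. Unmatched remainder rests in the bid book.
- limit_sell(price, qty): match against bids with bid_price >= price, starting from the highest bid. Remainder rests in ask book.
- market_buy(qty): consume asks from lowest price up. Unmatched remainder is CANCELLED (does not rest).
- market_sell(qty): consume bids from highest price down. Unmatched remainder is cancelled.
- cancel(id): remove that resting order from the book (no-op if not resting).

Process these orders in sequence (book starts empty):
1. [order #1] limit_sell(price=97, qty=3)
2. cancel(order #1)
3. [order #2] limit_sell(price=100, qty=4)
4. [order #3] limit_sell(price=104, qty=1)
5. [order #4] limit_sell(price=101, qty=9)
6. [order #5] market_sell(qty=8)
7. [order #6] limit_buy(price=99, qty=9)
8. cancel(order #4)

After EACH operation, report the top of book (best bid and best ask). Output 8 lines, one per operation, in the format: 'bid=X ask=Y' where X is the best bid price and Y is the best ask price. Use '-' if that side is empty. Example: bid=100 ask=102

After op 1 [order #1] limit_sell(price=97, qty=3): fills=none; bids=[-] asks=[#1:3@97]
After op 2 cancel(order #1): fills=none; bids=[-] asks=[-]
After op 3 [order #2] limit_sell(price=100, qty=4): fills=none; bids=[-] asks=[#2:4@100]
After op 4 [order #3] limit_sell(price=104, qty=1): fills=none; bids=[-] asks=[#2:4@100 #3:1@104]
After op 5 [order #4] limit_sell(price=101, qty=9): fills=none; bids=[-] asks=[#2:4@100 #4:9@101 #3:1@104]
After op 6 [order #5] market_sell(qty=8): fills=none; bids=[-] asks=[#2:4@100 #4:9@101 #3:1@104]
After op 7 [order #6] limit_buy(price=99, qty=9): fills=none; bids=[#6:9@99] asks=[#2:4@100 #4:9@101 #3:1@104]
After op 8 cancel(order #4): fills=none; bids=[#6:9@99] asks=[#2:4@100 #3:1@104]

Answer: bid=- ask=97
bid=- ask=-
bid=- ask=100
bid=- ask=100
bid=- ask=100
bid=- ask=100
bid=99 ask=100
bid=99 ask=100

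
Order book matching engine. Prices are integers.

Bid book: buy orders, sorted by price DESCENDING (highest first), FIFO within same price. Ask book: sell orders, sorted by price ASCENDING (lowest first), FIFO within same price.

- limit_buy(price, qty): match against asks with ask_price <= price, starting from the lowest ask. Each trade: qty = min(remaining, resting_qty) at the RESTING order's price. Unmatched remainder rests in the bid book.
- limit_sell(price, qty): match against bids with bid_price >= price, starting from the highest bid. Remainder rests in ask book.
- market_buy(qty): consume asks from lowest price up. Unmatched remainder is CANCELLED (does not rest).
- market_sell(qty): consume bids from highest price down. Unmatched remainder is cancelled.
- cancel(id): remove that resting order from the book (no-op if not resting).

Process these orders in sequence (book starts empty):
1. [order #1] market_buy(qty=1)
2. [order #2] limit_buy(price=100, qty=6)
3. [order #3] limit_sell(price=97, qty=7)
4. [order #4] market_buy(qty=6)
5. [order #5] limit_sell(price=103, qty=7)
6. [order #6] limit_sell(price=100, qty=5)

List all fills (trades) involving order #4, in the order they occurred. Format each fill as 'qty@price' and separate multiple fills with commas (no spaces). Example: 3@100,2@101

After op 1 [order #1] market_buy(qty=1): fills=none; bids=[-] asks=[-]
After op 2 [order #2] limit_buy(price=100, qty=6): fills=none; bids=[#2:6@100] asks=[-]
After op 3 [order #3] limit_sell(price=97, qty=7): fills=#2x#3:6@100; bids=[-] asks=[#3:1@97]
After op 4 [order #4] market_buy(qty=6): fills=#4x#3:1@97; bids=[-] asks=[-]
After op 5 [order #5] limit_sell(price=103, qty=7): fills=none; bids=[-] asks=[#5:7@103]
After op 6 [order #6] limit_sell(price=100, qty=5): fills=none; bids=[-] asks=[#6:5@100 #5:7@103]

Answer: 1@97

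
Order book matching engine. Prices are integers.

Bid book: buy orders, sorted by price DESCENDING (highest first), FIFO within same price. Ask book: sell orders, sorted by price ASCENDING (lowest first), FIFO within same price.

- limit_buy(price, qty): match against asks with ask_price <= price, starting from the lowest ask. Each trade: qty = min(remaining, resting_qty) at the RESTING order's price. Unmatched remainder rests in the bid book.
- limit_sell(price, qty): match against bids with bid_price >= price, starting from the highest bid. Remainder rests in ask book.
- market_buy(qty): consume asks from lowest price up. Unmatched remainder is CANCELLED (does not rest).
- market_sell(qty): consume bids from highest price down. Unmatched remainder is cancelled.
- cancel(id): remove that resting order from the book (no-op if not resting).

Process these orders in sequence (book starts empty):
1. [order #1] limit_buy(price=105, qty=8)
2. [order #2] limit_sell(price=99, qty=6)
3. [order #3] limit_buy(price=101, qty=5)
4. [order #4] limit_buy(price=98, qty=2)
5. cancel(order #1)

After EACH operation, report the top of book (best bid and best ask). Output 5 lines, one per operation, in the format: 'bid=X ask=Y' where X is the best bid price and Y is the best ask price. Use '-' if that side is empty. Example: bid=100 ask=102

Answer: bid=105 ask=-
bid=105 ask=-
bid=105 ask=-
bid=105 ask=-
bid=101 ask=-

Derivation:
After op 1 [order #1] limit_buy(price=105, qty=8): fills=none; bids=[#1:8@105] asks=[-]
After op 2 [order #2] limit_sell(price=99, qty=6): fills=#1x#2:6@105; bids=[#1:2@105] asks=[-]
After op 3 [order #3] limit_buy(price=101, qty=5): fills=none; bids=[#1:2@105 #3:5@101] asks=[-]
After op 4 [order #4] limit_buy(price=98, qty=2): fills=none; bids=[#1:2@105 #3:5@101 #4:2@98] asks=[-]
After op 5 cancel(order #1): fills=none; bids=[#3:5@101 #4:2@98] asks=[-]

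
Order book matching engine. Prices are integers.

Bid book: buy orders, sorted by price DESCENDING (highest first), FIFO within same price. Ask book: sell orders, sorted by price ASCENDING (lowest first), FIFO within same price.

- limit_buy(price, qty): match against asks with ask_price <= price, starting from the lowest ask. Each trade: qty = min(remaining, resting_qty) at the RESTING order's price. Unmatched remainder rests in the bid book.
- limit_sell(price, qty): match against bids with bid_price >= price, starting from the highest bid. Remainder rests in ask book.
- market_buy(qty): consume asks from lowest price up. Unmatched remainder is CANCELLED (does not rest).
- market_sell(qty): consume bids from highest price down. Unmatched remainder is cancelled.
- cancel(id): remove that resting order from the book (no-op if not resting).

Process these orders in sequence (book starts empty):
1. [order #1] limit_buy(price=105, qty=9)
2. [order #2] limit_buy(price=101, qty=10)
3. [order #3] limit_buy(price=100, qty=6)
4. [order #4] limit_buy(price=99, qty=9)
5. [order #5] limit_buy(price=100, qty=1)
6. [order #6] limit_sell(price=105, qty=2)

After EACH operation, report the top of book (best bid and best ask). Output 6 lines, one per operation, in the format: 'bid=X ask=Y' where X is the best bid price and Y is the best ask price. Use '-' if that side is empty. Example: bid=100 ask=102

After op 1 [order #1] limit_buy(price=105, qty=9): fills=none; bids=[#1:9@105] asks=[-]
After op 2 [order #2] limit_buy(price=101, qty=10): fills=none; bids=[#1:9@105 #2:10@101] asks=[-]
After op 3 [order #3] limit_buy(price=100, qty=6): fills=none; bids=[#1:9@105 #2:10@101 #3:6@100] asks=[-]
After op 4 [order #4] limit_buy(price=99, qty=9): fills=none; bids=[#1:9@105 #2:10@101 #3:6@100 #4:9@99] asks=[-]
After op 5 [order #5] limit_buy(price=100, qty=1): fills=none; bids=[#1:9@105 #2:10@101 #3:6@100 #5:1@100 #4:9@99] asks=[-]
After op 6 [order #6] limit_sell(price=105, qty=2): fills=#1x#6:2@105; bids=[#1:7@105 #2:10@101 #3:6@100 #5:1@100 #4:9@99] asks=[-]

Answer: bid=105 ask=-
bid=105 ask=-
bid=105 ask=-
bid=105 ask=-
bid=105 ask=-
bid=105 ask=-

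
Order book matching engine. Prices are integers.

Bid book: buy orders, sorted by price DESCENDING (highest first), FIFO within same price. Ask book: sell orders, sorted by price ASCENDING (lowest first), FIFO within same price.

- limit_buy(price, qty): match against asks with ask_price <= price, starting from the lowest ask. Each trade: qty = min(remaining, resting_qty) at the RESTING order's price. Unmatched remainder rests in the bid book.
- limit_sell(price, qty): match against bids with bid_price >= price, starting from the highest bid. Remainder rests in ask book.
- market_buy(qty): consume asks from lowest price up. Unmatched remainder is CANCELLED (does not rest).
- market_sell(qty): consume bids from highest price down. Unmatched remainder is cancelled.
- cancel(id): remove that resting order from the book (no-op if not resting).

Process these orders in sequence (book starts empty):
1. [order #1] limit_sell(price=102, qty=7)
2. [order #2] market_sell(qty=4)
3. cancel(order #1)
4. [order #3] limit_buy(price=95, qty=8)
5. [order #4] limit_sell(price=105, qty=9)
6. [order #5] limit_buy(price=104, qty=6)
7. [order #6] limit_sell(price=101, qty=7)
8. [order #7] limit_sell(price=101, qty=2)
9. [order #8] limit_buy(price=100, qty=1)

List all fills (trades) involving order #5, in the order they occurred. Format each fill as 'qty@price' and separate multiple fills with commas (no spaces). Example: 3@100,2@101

After op 1 [order #1] limit_sell(price=102, qty=7): fills=none; bids=[-] asks=[#1:7@102]
After op 2 [order #2] market_sell(qty=4): fills=none; bids=[-] asks=[#1:7@102]
After op 3 cancel(order #1): fills=none; bids=[-] asks=[-]
After op 4 [order #3] limit_buy(price=95, qty=8): fills=none; bids=[#3:8@95] asks=[-]
After op 5 [order #4] limit_sell(price=105, qty=9): fills=none; bids=[#3:8@95] asks=[#4:9@105]
After op 6 [order #5] limit_buy(price=104, qty=6): fills=none; bids=[#5:6@104 #3:8@95] asks=[#4:9@105]
After op 7 [order #6] limit_sell(price=101, qty=7): fills=#5x#6:6@104; bids=[#3:8@95] asks=[#6:1@101 #4:9@105]
After op 8 [order #7] limit_sell(price=101, qty=2): fills=none; bids=[#3:8@95] asks=[#6:1@101 #7:2@101 #4:9@105]
After op 9 [order #8] limit_buy(price=100, qty=1): fills=none; bids=[#8:1@100 #3:8@95] asks=[#6:1@101 #7:2@101 #4:9@105]

Answer: 6@104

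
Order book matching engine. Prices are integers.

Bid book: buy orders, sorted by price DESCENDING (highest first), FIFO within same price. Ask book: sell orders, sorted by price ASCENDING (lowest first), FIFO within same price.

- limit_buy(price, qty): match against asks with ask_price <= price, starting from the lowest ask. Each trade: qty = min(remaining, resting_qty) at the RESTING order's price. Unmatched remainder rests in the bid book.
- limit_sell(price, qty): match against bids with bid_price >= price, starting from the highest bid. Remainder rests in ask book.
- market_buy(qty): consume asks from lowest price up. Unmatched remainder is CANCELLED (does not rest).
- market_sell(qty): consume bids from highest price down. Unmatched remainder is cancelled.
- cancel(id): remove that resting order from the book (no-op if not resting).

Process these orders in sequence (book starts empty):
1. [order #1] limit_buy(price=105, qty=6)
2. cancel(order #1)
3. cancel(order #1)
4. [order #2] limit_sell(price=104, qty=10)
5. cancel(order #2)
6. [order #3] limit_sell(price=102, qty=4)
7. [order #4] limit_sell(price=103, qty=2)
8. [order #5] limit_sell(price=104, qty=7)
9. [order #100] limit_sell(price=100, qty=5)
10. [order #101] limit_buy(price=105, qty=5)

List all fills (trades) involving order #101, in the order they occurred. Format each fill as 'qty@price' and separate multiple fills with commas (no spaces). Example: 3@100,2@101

Answer: 5@100

Derivation:
After op 1 [order #1] limit_buy(price=105, qty=6): fills=none; bids=[#1:6@105] asks=[-]
After op 2 cancel(order #1): fills=none; bids=[-] asks=[-]
After op 3 cancel(order #1): fills=none; bids=[-] asks=[-]
After op 4 [order #2] limit_sell(price=104, qty=10): fills=none; bids=[-] asks=[#2:10@104]
After op 5 cancel(order #2): fills=none; bids=[-] asks=[-]
After op 6 [order #3] limit_sell(price=102, qty=4): fills=none; bids=[-] asks=[#3:4@102]
After op 7 [order #4] limit_sell(price=103, qty=2): fills=none; bids=[-] asks=[#3:4@102 #4:2@103]
After op 8 [order #5] limit_sell(price=104, qty=7): fills=none; bids=[-] asks=[#3:4@102 #4:2@103 #5:7@104]
After op 9 [order #100] limit_sell(price=100, qty=5): fills=none; bids=[-] asks=[#100:5@100 #3:4@102 #4:2@103 #5:7@104]
After op 10 [order #101] limit_buy(price=105, qty=5): fills=#101x#100:5@100; bids=[-] asks=[#3:4@102 #4:2@103 #5:7@104]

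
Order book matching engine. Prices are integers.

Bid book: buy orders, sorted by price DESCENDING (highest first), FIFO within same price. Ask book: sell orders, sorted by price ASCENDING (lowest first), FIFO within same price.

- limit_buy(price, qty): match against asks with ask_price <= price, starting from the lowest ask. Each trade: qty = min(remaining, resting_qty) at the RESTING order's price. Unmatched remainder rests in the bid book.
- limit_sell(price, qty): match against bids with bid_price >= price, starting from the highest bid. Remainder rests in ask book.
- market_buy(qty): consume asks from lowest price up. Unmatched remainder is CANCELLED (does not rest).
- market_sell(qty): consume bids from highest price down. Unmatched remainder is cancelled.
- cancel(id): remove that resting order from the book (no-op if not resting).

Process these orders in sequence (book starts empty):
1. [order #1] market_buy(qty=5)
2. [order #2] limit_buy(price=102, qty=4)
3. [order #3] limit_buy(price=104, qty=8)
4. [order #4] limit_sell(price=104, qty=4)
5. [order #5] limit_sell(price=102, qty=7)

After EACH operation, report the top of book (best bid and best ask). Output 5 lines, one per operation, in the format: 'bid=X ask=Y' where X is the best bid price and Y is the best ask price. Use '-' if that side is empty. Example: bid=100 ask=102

Answer: bid=- ask=-
bid=102 ask=-
bid=104 ask=-
bid=104 ask=-
bid=102 ask=-

Derivation:
After op 1 [order #1] market_buy(qty=5): fills=none; bids=[-] asks=[-]
After op 2 [order #2] limit_buy(price=102, qty=4): fills=none; bids=[#2:4@102] asks=[-]
After op 3 [order #3] limit_buy(price=104, qty=8): fills=none; bids=[#3:8@104 #2:4@102] asks=[-]
After op 4 [order #4] limit_sell(price=104, qty=4): fills=#3x#4:4@104; bids=[#3:4@104 #2:4@102] asks=[-]
After op 5 [order #5] limit_sell(price=102, qty=7): fills=#3x#5:4@104 #2x#5:3@102; bids=[#2:1@102] asks=[-]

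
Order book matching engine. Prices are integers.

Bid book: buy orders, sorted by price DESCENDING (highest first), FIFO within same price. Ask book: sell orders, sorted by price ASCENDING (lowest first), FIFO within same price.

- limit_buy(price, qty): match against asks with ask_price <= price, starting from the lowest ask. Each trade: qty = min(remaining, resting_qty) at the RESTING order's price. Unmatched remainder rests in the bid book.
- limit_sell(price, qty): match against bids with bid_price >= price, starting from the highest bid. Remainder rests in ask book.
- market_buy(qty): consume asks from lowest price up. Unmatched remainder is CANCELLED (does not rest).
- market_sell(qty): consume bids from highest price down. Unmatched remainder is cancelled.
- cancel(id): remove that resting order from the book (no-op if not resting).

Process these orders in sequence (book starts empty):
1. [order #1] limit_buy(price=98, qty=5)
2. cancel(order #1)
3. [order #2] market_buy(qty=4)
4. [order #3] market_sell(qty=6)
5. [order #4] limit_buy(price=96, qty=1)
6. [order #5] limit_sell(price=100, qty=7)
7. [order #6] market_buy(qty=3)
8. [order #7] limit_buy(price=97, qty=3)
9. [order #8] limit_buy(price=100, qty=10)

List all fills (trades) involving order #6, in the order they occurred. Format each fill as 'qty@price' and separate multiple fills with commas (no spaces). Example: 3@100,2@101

Answer: 3@100

Derivation:
After op 1 [order #1] limit_buy(price=98, qty=5): fills=none; bids=[#1:5@98] asks=[-]
After op 2 cancel(order #1): fills=none; bids=[-] asks=[-]
After op 3 [order #2] market_buy(qty=4): fills=none; bids=[-] asks=[-]
After op 4 [order #3] market_sell(qty=6): fills=none; bids=[-] asks=[-]
After op 5 [order #4] limit_buy(price=96, qty=1): fills=none; bids=[#4:1@96] asks=[-]
After op 6 [order #5] limit_sell(price=100, qty=7): fills=none; bids=[#4:1@96] asks=[#5:7@100]
After op 7 [order #6] market_buy(qty=3): fills=#6x#5:3@100; bids=[#4:1@96] asks=[#5:4@100]
After op 8 [order #7] limit_buy(price=97, qty=3): fills=none; bids=[#7:3@97 #4:1@96] asks=[#5:4@100]
After op 9 [order #8] limit_buy(price=100, qty=10): fills=#8x#5:4@100; bids=[#8:6@100 #7:3@97 #4:1@96] asks=[-]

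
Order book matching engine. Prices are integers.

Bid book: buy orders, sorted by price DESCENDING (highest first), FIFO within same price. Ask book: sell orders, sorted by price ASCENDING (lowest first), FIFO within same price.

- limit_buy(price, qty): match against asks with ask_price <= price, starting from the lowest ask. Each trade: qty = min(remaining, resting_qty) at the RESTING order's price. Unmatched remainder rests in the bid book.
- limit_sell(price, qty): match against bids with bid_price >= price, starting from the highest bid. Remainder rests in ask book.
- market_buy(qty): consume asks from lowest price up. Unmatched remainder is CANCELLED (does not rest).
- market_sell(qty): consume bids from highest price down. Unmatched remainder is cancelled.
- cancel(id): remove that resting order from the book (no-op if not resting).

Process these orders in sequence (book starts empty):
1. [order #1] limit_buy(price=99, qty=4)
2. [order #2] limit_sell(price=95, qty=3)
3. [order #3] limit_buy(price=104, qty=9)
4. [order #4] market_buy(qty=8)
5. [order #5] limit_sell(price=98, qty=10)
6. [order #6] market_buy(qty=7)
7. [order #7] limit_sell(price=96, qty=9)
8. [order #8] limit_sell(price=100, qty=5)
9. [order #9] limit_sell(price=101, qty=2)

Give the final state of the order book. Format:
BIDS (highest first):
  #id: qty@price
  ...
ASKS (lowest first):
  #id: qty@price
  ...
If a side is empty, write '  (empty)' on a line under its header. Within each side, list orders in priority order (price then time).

After op 1 [order #1] limit_buy(price=99, qty=4): fills=none; bids=[#1:4@99] asks=[-]
After op 2 [order #2] limit_sell(price=95, qty=3): fills=#1x#2:3@99; bids=[#1:1@99] asks=[-]
After op 3 [order #3] limit_buy(price=104, qty=9): fills=none; bids=[#3:9@104 #1:1@99] asks=[-]
After op 4 [order #4] market_buy(qty=8): fills=none; bids=[#3:9@104 #1:1@99] asks=[-]
After op 5 [order #5] limit_sell(price=98, qty=10): fills=#3x#5:9@104 #1x#5:1@99; bids=[-] asks=[-]
After op 6 [order #6] market_buy(qty=7): fills=none; bids=[-] asks=[-]
After op 7 [order #7] limit_sell(price=96, qty=9): fills=none; bids=[-] asks=[#7:9@96]
After op 8 [order #8] limit_sell(price=100, qty=5): fills=none; bids=[-] asks=[#7:9@96 #8:5@100]
After op 9 [order #9] limit_sell(price=101, qty=2): fills=none; bids=[-] asks=[#7:9@96 #8:5@100 #9:2@101]

Answer: BIDS (highest first):
  (empty)
ASKS (lowest first):
  #7: 9@96
  #8: 5@100
  #9: 2@101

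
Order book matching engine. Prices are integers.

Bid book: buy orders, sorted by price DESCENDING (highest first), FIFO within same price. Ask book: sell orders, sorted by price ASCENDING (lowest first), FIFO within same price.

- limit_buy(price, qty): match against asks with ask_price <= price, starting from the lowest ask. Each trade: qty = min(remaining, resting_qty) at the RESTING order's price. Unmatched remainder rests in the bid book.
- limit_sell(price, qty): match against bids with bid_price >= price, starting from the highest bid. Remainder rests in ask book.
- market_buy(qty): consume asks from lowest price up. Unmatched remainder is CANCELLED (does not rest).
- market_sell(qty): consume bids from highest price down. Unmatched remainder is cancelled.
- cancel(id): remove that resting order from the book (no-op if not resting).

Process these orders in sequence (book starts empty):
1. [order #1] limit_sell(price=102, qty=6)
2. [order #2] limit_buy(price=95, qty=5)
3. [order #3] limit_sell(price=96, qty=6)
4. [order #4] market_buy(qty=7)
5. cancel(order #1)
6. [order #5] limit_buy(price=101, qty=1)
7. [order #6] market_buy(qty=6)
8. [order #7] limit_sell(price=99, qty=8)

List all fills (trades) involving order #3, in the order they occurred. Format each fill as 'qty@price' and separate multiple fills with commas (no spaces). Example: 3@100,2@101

Answer: 6@96

Derivation:
After op 1 [order #1] limit_sell(price=102, qty=6): fills=none; bids=[-] asks=[#1:6@102]
After op 2 [order #2] limit_buy(price=95, qty=5): fills=none; bids=[#2:5@95] asks=[#1:6@102]
After op 3 [order #3] limit_sell(price=96, qty=6): fills=none; bids=[#2:5@95] asks=[#3:6@96 #1:6@102]
After op 4 [order #4] market_buy(qty=7): fills=#4x#3:6@96 #4x#1:1@102; bids=[#2:5@95] asks=[#1:5@102]
After op 5 cancel(order #1): fills=none; bids=[#2:5@95] asks=[-]
After op 6 [order #5] limit_buy(price=101, qty=1): fills=none; bids=[#5:1@101 #2:5@95] asks=[-]
After op 7 [order #6] market_buy(qty=6): fills=none; bids=[#5:1@101 #2:5@95] asks=[-]
After op 8 [order #7] limit_sell(price=99, qty=8): fills=#5x#7:1@101; bids=[#2:5@95] asks=[#7:7@99]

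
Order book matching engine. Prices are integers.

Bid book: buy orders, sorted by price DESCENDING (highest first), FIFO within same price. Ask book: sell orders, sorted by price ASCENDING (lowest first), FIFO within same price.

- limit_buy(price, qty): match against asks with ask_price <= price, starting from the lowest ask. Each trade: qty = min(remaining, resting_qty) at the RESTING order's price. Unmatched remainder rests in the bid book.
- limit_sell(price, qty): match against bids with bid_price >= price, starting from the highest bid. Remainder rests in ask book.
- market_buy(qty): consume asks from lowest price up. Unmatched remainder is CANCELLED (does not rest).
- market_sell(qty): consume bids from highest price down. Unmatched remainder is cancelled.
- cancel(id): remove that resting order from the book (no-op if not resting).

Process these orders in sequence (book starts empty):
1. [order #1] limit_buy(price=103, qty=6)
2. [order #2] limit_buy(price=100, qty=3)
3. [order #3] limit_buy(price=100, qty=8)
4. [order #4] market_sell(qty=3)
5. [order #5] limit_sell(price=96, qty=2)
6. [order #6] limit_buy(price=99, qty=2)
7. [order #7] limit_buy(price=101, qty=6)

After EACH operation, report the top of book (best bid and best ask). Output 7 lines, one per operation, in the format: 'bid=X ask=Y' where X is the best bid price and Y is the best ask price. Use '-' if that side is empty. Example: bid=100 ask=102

After op 1 [order #1] limit_buy(price=103, qty=6): fills=none; bids=[#1:6@103] asks=[-]
After op 2 [order #2] limit_buy(price=100, qty=3): fills=none; bids=[#1:6@103 #2:3@100] asks=[-]
After op 3 [order #3] limit_buy(price=100, qty=8): fills=none; bids=[#1:6@103 #2:3@100 #3:8@100] asks=[-]
After op 4 [order #4] market_sell(qty=3): fills=#1x#4:3@103; bids=[#1:3@103 #2:3@100 #3:8@100] asks=[-]
After op 5 [order #5] limit_sell(price=96, qty=2): fills=#1x#5:2@103; bids=[#1:1@103 #2:3@100 #3:8@100] asks=[-]
After op 6 [order #6] limit_buy(price=99, qty=2): fills=none; bids=[#1:1@103 #2:3@100 #3:8@100 #6:2@99] asks=[-]
After op 7 [order #7] limit_buy(price=101, qty=6): fills=none; bids=[#1:1@103 #7:6@101 #2:3@100 #3:8@100 #6:2@99] asks=[-]

Answer: bid=103 ask=-
bid=103 ask=-
bid=103 ask=-
bid=103 ask=-
bid=103 ask=-
bid=103 ask=-
bid=103 ask=-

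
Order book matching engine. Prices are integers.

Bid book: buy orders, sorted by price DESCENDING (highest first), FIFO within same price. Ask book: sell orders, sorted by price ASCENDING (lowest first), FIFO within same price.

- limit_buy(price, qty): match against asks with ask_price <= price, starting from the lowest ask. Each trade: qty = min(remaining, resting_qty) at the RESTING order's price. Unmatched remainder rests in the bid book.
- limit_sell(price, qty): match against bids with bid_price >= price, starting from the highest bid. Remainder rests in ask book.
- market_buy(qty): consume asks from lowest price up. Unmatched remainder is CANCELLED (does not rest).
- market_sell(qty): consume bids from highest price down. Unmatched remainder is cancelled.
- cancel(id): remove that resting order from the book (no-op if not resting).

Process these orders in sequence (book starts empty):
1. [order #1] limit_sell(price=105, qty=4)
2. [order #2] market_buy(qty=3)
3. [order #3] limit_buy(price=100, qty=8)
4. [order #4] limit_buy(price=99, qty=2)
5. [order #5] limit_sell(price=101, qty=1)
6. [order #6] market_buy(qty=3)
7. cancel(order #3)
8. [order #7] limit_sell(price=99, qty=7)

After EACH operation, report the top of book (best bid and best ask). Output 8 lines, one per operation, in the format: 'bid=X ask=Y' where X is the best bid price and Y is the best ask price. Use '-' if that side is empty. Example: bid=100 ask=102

Answer: bid=- ask=105
bid=- ask=105
bid=100 ask=105
bid=100 ask=105
bid=100 ask=101
bid=100 ask=-
bid=99 ask=-
bid=- ask=99

Derivation:
After op 1 [order #1] limit_sell(price=105, qty=4): fills=none; bids=[-] asks=[#1:4@105]
After op 2 [order #2] market_buy(qty=3): fills=#2x#1:3@105; bids=[-] asks=[#1:1@105]
After op 3 [order #3] limit_buy(price=100, qty=8): fills=none; bids=[#3:8@100] asks=[#1:1@105]
After op 4 [order #4] limit_buy(price=99, qty=2): fills=none; bids=[#3:8@100 #4:2@99] asks=[#1:1@105]
After op 5 [order #5] limit_sell(price=101, qty=1): fills=none; bids=[#3:8@100 #4:2@99] asks=[#5:1@101 #1:1@105]
After op 6 [order #6] market_buy(qty=3): fills=#6x#5:1@101 #6x#1:1@105; bids=[#3:8@100 #4:2@99] asks=[-]
After op 7 cancel(order #3): fills=none; bids=[#4:2@99] asks=[-]
After op 8 [order #7] limit_sell(price=99, qty=7): fills=#4x#7:2@99; bids=[-] asks=[#7:5@99]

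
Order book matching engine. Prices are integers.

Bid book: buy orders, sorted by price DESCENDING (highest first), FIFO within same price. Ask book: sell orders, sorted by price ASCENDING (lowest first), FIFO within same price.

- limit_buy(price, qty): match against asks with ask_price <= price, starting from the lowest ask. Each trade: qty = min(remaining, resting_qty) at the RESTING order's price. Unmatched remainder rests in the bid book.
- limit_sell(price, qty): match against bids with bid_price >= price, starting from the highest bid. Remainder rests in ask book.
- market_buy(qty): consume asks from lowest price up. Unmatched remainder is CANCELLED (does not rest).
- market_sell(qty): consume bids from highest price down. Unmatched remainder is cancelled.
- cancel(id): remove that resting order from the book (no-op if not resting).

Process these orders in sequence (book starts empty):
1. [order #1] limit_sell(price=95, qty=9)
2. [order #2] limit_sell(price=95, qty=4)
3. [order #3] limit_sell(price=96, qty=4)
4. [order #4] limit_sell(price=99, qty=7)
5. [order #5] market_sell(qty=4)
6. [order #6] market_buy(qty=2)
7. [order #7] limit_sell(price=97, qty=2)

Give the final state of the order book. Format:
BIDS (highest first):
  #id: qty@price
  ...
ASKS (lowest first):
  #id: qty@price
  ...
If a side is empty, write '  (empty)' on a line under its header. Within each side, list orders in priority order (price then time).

Answer: BIDS (highest first):
  (empty)
ASKS (lowest first):
  #1: 7@95
  #2: 4@95
  #3: 4@96
  #7: 2@97
  #4: 7@99

Derivation:
After op 1 [order #1] limit_sell(price=95, qty=9): fills=none; bids=[-] asks=[#1:9@95]
After op 2 [order #2] limit_sell(price=95, qty=4): fills=none; bids=[-] asks=[#1:9@95 #2:4@95]
After op 3 [order #3] limit_sell(price=96, qty=4): fills=none; bids=[-] asks=[#1:9@95 #2:4@95 #3:4@96]
After op 4 [order #4] limit_sell(price=99, qty=7): fills=none; bids=[-] asks=[#1:9@95 #2:4@95 #3:4@96 #4:7@99]
After op 5 [order #5] market_sell(qty=4): fills=none; bids=[-] asks=[#1:9@95 #2:4@95 #3:4@96 #4:7@99]
After op 6 [order #6] market_buy(qty=2): fills=#6x#1:2@95; bids=[-] asks=[#1:7@95 #2:4@95 #3:4@96 #4:7@99]
After op 7 [order #7] limit_sell(price=97, qty=2): fills=none; bids=[-] asks=[#1:7@95 #2:4@95 #3:4@96 #7:2@97 #4:7@99]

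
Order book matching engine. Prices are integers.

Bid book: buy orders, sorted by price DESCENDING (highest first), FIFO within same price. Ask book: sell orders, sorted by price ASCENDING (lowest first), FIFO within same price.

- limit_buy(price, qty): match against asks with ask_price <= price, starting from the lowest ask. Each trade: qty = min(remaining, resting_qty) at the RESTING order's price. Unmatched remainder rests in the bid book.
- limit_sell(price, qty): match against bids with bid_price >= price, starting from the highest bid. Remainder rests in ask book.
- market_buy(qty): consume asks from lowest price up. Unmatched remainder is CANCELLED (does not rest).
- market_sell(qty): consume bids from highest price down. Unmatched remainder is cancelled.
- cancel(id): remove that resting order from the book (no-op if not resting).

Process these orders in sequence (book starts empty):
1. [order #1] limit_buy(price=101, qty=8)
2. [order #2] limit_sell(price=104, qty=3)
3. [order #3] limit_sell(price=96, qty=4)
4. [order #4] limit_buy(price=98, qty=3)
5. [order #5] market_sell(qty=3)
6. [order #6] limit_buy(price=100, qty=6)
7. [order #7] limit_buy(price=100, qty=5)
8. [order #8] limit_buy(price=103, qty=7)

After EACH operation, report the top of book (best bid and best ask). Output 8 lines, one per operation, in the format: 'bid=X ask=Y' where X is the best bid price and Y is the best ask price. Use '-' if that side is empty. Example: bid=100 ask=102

Answer: bid=101 ask=-
bid=101 ask=104
bid=101 ask=104
bid=101 ask=104
bid=101 ask=104
bid=101 ask=104
bid=101 ask=104
bid=103 ask=104

Derivation:
After op 1 [order #1] limit_buy(price=101, qty=8): fills=none; bids=[#1:8@101] asks=[-]
After op 2 [order #2] limit_sell(price=104, qty=3): fills=none; bids=[#1:8@101] asks=[#2:3@104]
After op 3 [order #3] limit_sell(price=96, qty=4): fills=#1x#3:4@101; bids=[#1:4@101] asks=[#2:3@104]
After op 4 [order #4] limit_buy(price=98, qty=3): fills=none; bids=[#1:4@101 #4:3@98] asks=[#2:3@104]
After op 5 [order #5] market_sell(qty=3): fills=#1x#5:3@101; bids=[#1:1@101 #4:3@98] asks=[#2:3@104]
After op 6 [order #6] limit_buy(price=100, qty=6): fills=none; bids=[#1:1@101 #6:6@100 #4:3@98] asks=[#2:3@104]
After op 7 [order #7] limit_buy(price=100, qty=5): fills=none; bids=[#1:1@101 #6:6@100 #7:5@100 #4:3@98] asks=[#2:3@104]
After op 8 [order #8] limit_buy(price=103, qty=7): fills=none; bids=[#8:7@103 #1:1@101 #6:6@100 #7:5@100 #4:3@98] asks=[#2:3@104]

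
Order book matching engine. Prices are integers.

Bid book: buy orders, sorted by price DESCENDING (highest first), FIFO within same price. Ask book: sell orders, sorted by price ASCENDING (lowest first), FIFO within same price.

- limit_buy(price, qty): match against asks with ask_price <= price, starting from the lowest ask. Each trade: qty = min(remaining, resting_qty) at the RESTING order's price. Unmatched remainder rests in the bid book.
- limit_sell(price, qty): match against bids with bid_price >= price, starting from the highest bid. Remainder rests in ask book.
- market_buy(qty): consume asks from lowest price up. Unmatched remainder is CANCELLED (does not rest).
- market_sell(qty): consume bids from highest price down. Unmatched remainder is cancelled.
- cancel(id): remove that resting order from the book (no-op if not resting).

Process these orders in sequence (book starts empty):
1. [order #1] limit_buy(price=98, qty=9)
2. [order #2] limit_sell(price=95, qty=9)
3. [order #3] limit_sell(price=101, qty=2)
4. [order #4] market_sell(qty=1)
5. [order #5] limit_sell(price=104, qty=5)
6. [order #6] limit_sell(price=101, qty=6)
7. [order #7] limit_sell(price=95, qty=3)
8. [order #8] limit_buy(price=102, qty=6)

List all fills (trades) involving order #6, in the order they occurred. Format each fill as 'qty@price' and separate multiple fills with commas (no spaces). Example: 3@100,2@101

After op 1 [order #1] limit_buy(price=98, qty=9): fills=none; bids=[#1:9@98] asks=[-]
After op 2 [order #2] limit_sell(price=95, qty=9): fills=#1x#2:9@98; bids=[-] asks=[-]
After op 3 [order #3] limit_sell(price=101, qty=2): fills=none; bids=[-] asks=[#3:2@101]
After op 4 [order #4] market_sell(qty=1): fills=none; bids=[-] asks=[#3:2@101]
After op 5 [order #5] limit_sell(price=104, qty=5): fills=none; bids=[-] asks=[#3:2@101 #5:5@104]
After op 6 [order #6] limit_sell(price=101, qty=6): fills=none; bids=[-] asks=[#3:2@101 #6:6@101 #5:5@104]
After op 7 [order #7] limit_sell(price=95, qty=3): fills=none; bids=[-] asks=[#7:3@95 #3:2@101 #6:6@101 #5:5@104]
After op 8 [order #8] limit_buy(price=102, qty=6): fills=#8x#7:3@95 #8x#3:2@101 #8x#6:1@101; bids=[-] asks=[#6:5@101 #5:5@104]

Answer: 1@101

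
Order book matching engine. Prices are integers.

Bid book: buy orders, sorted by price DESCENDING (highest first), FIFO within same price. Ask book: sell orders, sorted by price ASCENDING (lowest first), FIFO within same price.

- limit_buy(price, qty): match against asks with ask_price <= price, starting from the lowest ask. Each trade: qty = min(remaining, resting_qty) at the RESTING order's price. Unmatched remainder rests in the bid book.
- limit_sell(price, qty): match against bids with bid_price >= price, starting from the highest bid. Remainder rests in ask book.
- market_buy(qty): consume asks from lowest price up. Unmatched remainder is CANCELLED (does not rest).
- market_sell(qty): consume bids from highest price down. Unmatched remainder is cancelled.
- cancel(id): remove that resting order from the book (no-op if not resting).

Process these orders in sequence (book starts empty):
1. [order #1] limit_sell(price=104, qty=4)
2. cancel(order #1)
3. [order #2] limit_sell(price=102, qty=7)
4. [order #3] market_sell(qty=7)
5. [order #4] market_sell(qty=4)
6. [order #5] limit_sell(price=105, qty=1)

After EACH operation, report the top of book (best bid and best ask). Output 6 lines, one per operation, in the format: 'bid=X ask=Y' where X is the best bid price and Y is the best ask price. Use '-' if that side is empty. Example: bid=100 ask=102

Answer: bid=- ask=104
bid=- ask=-
bid=- ask=102
bid=- ask=102
bid=- ask=102
bid=- ask=102

Derivation:
After op 1 [order #1] limit_sell(price=104, qty=4): fills=none; bids=[-] asks=[#1:4@104]
After op 2 cancel(order #1): fills=none; bids=[-] asks=[-]
After op 3 [order #2] limit_sell(price=102, qty=7): fills=none; bids=[-] asks=[#2:7@102]
After op 4 [order #3] market_sell(qty=7): fills=none; bids=[-] asks=[#2:7@102]
After op 5 [order #4] market_sell(qty=4): fills=none; bids=[-] asks=[#2:7@102]
After op 6 [order #5] limit_sell(price=105, qty=1): fills=none; bids=[-] asks=[#2:7@102 #5:1@105]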